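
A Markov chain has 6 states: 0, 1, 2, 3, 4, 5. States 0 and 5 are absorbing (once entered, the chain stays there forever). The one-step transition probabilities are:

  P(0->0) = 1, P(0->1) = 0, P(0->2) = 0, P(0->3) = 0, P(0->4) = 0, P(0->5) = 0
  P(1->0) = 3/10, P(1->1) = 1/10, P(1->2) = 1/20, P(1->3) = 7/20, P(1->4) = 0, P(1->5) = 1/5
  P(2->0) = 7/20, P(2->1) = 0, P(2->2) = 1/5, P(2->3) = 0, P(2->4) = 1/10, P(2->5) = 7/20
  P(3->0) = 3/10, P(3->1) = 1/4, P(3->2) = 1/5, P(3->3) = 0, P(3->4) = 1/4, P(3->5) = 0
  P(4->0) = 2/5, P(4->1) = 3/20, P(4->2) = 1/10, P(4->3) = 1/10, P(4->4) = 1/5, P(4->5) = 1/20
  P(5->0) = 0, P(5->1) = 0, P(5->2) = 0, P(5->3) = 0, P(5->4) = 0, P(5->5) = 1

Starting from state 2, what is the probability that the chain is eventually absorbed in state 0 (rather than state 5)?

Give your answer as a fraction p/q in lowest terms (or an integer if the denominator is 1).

Let a_i = P(absorbed in 0 | start in state i).
Boundary conditions: a_0 = 1, a_5 = 0.
For each transient state i, a_i = sum_j P(i->j) * a_j:
  a_1 = 3/10*a_0 + 1/10*a_1 + 1/20*a_2 + 7/20*a_3 + 0*a_4 + 1/5*a_5
  a_2 = 7/20*a_0 + 0*a_1 + 1/5*a_2 + 0*a_3 + 1/10*a_4 + 7/20*a_5
  a_3 = 3/10*a_0 + 1/4*a_1 + 1/5*a_2 + 0*a_3 + 1/4*a_4 + 0*a_5
  a_4 = 2/5*a_0 + 3/20*a_1 + 1/10*a_2 + 1/10*a_3 + 1/5*a_4 + 1/20*a_5

Substituting a_0 = 1 and a_5 = 0, rearrange to (I - Q) a = r where r[i] = P(i -> 0):
  [9/10, -1/20, -7/20, 0] . (a_1, a_2, a_3, a_4) = 3/10
  [0, 4/5, 0, -1/10] . (a_1, a_2, a_3, a_4) = 7/20
  [-1/4, -1/5, 1, -1/4] . (a_1, a_2, a_3, a_4) = 3/10
  [-3/20, -1/10, -1/10, 4/5] . (a_1, a_2, a_3, a_4) = 2/5

Solving yields:
  a_1 = 12709/19186
  a_2 = 41129/76744
  a_3 = 59065/76744
  a_4 = 15107/19186

Starting state is 2, so the absorption probability is a_2 = 41129/76744.

Answer: 41129/76744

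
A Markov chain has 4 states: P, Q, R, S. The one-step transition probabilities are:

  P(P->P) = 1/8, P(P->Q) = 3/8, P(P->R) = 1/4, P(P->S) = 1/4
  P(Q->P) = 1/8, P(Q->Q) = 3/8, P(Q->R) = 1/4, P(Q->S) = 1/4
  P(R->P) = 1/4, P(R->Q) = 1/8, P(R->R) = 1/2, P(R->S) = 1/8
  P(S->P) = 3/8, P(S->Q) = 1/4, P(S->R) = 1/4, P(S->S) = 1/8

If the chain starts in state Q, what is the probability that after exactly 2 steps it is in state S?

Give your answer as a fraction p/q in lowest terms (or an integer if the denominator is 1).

Answer: 3/16

Derivation:
Computing P^2 by repeated multiplication:
P^1 =
  P: [1/8, 3/8, 1/4, 1/4]
  Q: [1/8, 3/8, 1/4, 1/4]
  R: [1/4, 1/8, 1/2, 1/8]
  S: [3/8, 1/4, 1/4, 1/8]
P^2 =
  P: [7/32, 9/32, 5/16, 3/16]
  Q: [7/32, 9/32, 5/16, 3/16]
  R: [7/32, 15/64, 3/8, 11/64]
  S: [3/16, 19/64, 5/16, 13/64]

(P^2)[Q -> S] = 3/16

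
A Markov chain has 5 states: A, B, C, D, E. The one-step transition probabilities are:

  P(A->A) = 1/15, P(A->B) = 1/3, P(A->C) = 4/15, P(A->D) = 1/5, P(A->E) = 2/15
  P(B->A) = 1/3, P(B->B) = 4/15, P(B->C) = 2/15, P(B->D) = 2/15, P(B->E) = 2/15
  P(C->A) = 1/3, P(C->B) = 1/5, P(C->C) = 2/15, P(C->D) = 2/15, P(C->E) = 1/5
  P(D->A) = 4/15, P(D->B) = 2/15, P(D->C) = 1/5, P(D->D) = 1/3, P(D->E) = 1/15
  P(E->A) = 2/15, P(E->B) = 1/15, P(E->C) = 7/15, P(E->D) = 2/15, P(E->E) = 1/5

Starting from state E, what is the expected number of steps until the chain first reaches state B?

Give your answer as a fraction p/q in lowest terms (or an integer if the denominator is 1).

Answer: 19600/3337

Derivation:
Let h_i = expected steps to first reach B from state i.
Boundary: h_B = 0.
First-step equations for the other states:
  h_A = 1 + 1/15*h_A + 1/3*h_B + 4/15*h_C + 1/5*h_D + 2/15*h_E
  h_C = 1 + 1/3*h_A + 1/5*h_B + 2/15*h_C + 2/15*h_D + 1/5*h_E
  h_D = 1 + 4/15*h_A + 2/15*h_B + 1/5*h_C + 1/3*h_D + 1/15*h_E
  h_E = 1 + 2/15*h_A + 1/15*h_B + 7/15*h_C + 2/15*h_D + 1/5*h_E

Substituting h_B = 0 and rearranging gives the linear system (I - Q) h = 1:
  [14/15, -4/15, -1/5, -2/15] . (h_A, h_C, h_D, h_E) = 1
  [-1/3, 13/15, -2/15, -1/5] . (h_A, h_C, h_D, h_E) = 1
  [-4/15, -1/5, 2/3, -1/15] . (h_A, h_C, h_D, h_E) = 1
  [-2/15, -7/15, -2/15, 4/5] . (h_A, h_C, h_D, h_E) = 1

Solving yields:
  h_A = 15100/3337
  h_C = 16965/3337
  h_D = 385/71
  h_E = 19600/3337

Starting state is E, so the expected hitting time is h_E = 19600/3337.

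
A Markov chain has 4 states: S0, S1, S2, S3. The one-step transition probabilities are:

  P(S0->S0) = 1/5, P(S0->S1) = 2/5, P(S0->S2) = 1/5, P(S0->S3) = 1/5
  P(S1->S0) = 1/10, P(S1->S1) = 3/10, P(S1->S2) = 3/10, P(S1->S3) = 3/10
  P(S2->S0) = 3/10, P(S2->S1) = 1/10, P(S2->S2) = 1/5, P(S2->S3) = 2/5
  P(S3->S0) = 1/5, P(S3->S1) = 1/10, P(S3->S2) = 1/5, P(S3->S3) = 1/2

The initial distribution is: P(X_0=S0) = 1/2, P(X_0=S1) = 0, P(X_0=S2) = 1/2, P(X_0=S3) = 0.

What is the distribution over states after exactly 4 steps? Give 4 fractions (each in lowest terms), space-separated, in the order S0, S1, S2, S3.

Propagating the distribution step by step (d_{t+1} = d_t * P):
d_0 = (S0=1/2, S1=0, S2=1/2, S3=0)
  d_1[S0] = 1/2*1/5 + 0*1/10 + 1/2*3/10 + 0*1/5 = 1/4
  d_1[S1] = 1/2*2/5 + 0*3/10 + 1/2*1/10 + 0*1/10 = 1/4
  d_1[S2] = 1/2*1/5 + 0*3/10 + 1/2*1/5 + 0*1/5 = 1/5
  d_1[S3] = 1/2*1/5 + 0*3/10 + 1/2*2/5 + 0*1/2 = 3/10
d_1 = (S0=1/4, S1=1/4, S2=1/5, S3=3/10)
  d_2[S0] = 1/4*1/5 + 1/4*1/10 + 1/5*3/10 + 3/10*1/5 = 39/200
  d_2[S1] = 1/4*2/5 + 1/4*3/10 + 1/5*1/10 + 3/10*1/10 = 9/40
  d_2[S2] = 1/4*1/5 + 1/4*3/10 + 1/5*1/5 + 3/10*1/5 = 9/40
  d_2[S3] = 1/4*1/5 + 1/4*3/10 + 1/5*2/5 + 3/10*1/2 = 71/200
d_2 = (S0=39/200, S1=9/40, S2=9/40, S3=71/200)
  d_3[S0] = 39/200*1/5 + 9/40*1/10 + 9/40*3/10 + 71/200*1/5 = 1/5
  d_3[S1] = 39/200*2/5 + 9/40*3/10 + 9/40*1/10 + 71/200*1/10 = 407/2000
  d_3[S2] = 39/200*1/5 + 9/40*3/10 + 9/40*1/5 + 71/200*1/5 = 89/400
  d_3[S3] = 39/200*1/5 + 9/40*3/10 + 9/40*2/5 + 71/200*1/2 = 187/500
d_3 = (S0=1/5, S1=407/2000, S2=89/400, S3=187/500)
  d_4[S0] = 1/5*1/5 + 407/2000*1/10 + 89/400*3/10 + 187/500*1/5 = 2019/10000
  d_4[S1] = 1/5*2/5 + 407/2000*3/10 + 89/400*1/10 + 187/500*1/10 = 2007/10000
  d_4[S2] = 1/5*1/5 + 407/2000*3/10 + 89/400*1/5 + 187/500*1/5 = 4407/20000
  d_4[S3] = 1/5*1/5 + 407/2000*3/10 + 89/400*2/5 + 187/500*1/2 = 7541/20000
d_4 = (S0=2019/10000, S1=2007/10000, S2=4407/20000, S3=7541/20000)

Answer: 2019/10000 2007/10000 4407/20000 7541/20000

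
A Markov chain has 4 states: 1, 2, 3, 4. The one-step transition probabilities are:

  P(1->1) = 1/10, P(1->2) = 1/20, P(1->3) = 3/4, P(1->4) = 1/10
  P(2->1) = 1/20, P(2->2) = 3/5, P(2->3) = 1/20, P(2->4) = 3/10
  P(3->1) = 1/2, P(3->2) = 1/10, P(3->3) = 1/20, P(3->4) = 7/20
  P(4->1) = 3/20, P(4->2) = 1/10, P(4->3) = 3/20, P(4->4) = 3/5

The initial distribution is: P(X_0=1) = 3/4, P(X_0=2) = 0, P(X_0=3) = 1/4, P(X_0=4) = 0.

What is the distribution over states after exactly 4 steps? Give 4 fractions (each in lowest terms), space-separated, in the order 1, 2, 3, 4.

Answer: 75947/320000 51927/320000 8791/40000 60899/160000

Derivation:
Propagating the distribution step by step (d_{t+1} = d_t * P):
d_0 = (1=3/4, 2=0, 3=1/4, 4=0)
  d_1[1] = 3/4*1/10 + 0*1/20 + 1/4*1/2 + 0*3/20 = 1/5
  d_1[2] = 3/4*1/20 + 0*3/5 + 1/4*1/10 + 0*1/10 = 1/16
  d_1[3] = 3/4*3/4 + 0*1/20 + 1/4*1/20 + 0*3/20 = 23/40
  d_1[4] = 3/4*1/10 + 0*3/10 + 1/4*7/20 + 0*3/5 = 13/80
d_1 = (1=1/5, 2=1/16, 3=23/40, 4=13/80)
  d_2[1] = 1/5*1/10 + 1/16*1/20 + 23/40*1/2 + 13/80*3/20 = 67/200
  d_2[2] = 1/5*1/20 + 1/16*3/5 + 23/40*1/10 + 13/80*1/10 = 97/800
  d_2[3] = 1/5*3/4 + 1/16*1/20 + 23/40*1/20 + 13/80*3/20 = 33/160
  d_2[4] = 1/5*1/10 + 1/16*3/10 + 23/40*7/20 + 13/80*3/5 = 27/80
d_2 = (1=67/200, 2=97/800, 3=33/160, 4=27/80)
  d_3[1] = 67/200*1/10 + 97/800*1/20 + 33/160*1/2 + 27/80*3/20 = 3093/16000
  d_3[2] = 67/200*1/20 + 97/800*3/5 + 33/160*1/10 + 27/80*1/10 = 1151/8000
  d_3[3] = 67/200*3/4 + 97/800*1/20 + 33/160*1/20 + 27/80*3/20 = 1273/4000
  d_3[4] = 67/200*1/10 + 97/800*3/10 + 33/160*7/20 + 27/80*3/5 = 5513/16000
d_3 = (1=3093/16000, 2=1151/8000, 3=1273/4000, 4=5513/16000)
  d_4[1] = 3093/16000*1/10 + 1151/8000*1/20 + 1273/4000*1/2 + 5513/16000*3/20 = 75947/320000
  d_4[2] = 3093/16000*1/20 + 1151/8000*3/5 + 1273/4000*1/10 + 5513/16000*1/10 = 51927/320000
  d_4[3] = 3093/16000*3/4 + 1151/8000*1/20 + 1273/4000*1/20 + 5513/16000*3/20 = 8791/40000
  d_4[4] = 3093/16000*1/10 + 1151/8000*3/10 + 1273/4000*7/20 + 5513/16000*3/5 = 60899/160000
d_4 = (1=75947/320000, 2=51927/320000, 3=8791/40000, 4=60899/160000)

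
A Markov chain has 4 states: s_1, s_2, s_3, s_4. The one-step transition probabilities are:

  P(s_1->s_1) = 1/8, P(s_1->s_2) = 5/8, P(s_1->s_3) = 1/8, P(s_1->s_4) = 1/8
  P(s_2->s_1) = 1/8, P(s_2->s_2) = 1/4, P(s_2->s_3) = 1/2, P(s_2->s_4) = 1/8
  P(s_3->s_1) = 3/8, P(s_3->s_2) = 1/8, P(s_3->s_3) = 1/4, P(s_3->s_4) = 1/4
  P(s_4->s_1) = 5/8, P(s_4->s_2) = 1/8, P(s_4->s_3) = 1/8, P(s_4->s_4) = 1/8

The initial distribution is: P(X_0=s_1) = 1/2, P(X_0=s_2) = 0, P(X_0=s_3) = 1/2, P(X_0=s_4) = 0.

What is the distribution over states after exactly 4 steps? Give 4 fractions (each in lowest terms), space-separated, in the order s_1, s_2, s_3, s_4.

Answer: 1121/4096 1219/4096 2209/8192 1303/8192

Derivation:
Propagating the distribution step by step (d_{t+1} = d_t * P):
d_0 = (s_1=1/2, s_2=0, s_3=1/2, s_4=0)
  d_1[s_1] = 1/2*1/8 + 0*1/8 + 1/2*3/8 + 0*5/8 = 1/4
  d_1[s_2] = 1/2*5/8 + 0*1/4 + 1/2*1/8 + 0*1/8 = 3/8
  d_1[s_3] = 1/2*1/8 + 0*1/2 + 1/2*1/4 + 0*1/8 = 3/16
  d_1[s_4] = 1/2*1/8 + 0*1/8 + 1/2*1/4 + 0*1/8 = 3/16
d_1 = (s_1=1/4, s_2=3/8, s_3=3/16, s_4=3/16)
  d_2[s_1] = 1/4*1/8 + 3/8*1/8 + 3/16*3/8 + 3/16*5/8 = 17/64
  d_2[s_2] = 1/4*5/8 + 3/8*1/4 + 3/16*1/8 + 3/16*1/8 = 19/64
  d_2[s_3] = 1/4*1/8 + 3/8*1/2 + 3/16*1/4 + 3/16*1/8 = 37/128
  d_2[s_4] = 1/4*1/8 + 3/8*1/8 + 3/16*1/4 + 3/16*1/8 = 19/128
d_2 = (s_1=17/64, s_2=19/64, s_3=37/128, s_4=19/128)
  d_3[s_1] = 17/64*1/8 + 19/64*1/8 + 37/128*3/8 + 19/128*5/8 = 139/512
  d_3[s_2] = 17/64*5/8 + 19/64*1/4 + 37/128*1/8 + 19/128*1/8 = 151/512
  d_3[s_3] = 17/64*1/8 + 19/64*1/2 + 37/128*1/4 + 19/128*1/8 = 279/1024
  d_3[s_4] = 17/64*1/8 + 19/64*1/8 + 37/128*1/4 + 19/128*1/8 = 165/1024
d_3 = (s_1=139/512, s_2=151/512, s_3=279/1024, s_4=165/1024)
  d_4[s_1] = 139/512*1/8 + 151/512*1/8 + 279/1024*3/8 + 165/1024*5/8 = 1121/4096
  d_4[s_2] = 139/512*5/8 + 151/512*1/4 + 279/1024*1/8 + 165/1024*1/8 = 1219/4096
  d_4[s_3] = 139/512*1/8 + 151/512*1/2 + 279/1024*1/4 + 165/1024*1/8 = 2209/8192
  d_4[s_4] = 139/512*1/8 + 151/512*1/8 + 279/1024*1/4 + 165/1024*1/8 = 1303/8192
d_4 = (s_1=1121/4096, s_2=1219/4096, s_3=2209/8192, s_4=1303/8192)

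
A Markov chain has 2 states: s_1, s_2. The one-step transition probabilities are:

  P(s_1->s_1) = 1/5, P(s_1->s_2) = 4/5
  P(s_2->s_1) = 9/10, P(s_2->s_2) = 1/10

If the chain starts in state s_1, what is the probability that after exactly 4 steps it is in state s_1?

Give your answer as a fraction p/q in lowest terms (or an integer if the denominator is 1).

Computing P^4 by repeated multiplication:
P^1 =
  s_1: [1/5, 4/5]
  s_2: [9/10, 1/10]
P^2 =
  s_1: [19/25, 6/25]
  s_2: [27/100, 73/100]
P^3 =
  s_1: [46/125, 79/125]
  s_2: [711/1000, 289/1000]
P^4 =
  s_1: [803/1250, 447/1250]
  s_2: [4023/10000, 5977/10000]

(P^4)[s_1 -> s_1] = 803/1250

Answer: 803/1250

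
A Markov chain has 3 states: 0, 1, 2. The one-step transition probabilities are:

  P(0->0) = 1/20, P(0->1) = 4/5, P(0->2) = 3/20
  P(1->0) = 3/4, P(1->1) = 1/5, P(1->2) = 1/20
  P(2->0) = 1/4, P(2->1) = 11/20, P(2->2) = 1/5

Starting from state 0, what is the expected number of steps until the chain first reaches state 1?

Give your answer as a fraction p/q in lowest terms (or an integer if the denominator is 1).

Let h_i = expected steps to first reach 1 from state i.
Boundary: h_1 = 0.
First-step equations for the other states:
  h_0 = 1 + 1/20*h_0 + 4/5*h_1 + 3/20*h_2
  h_2 = 1 + 1/4*h_0 + 11/20*h_1 + 1/5*h_2

Substituting h_1 = 0 and rearranging gives the linear system (I - Q) h = 1:
  [19/20, -3/20] . (h_0, h_2) = 1
  [-1/4, 4/5] . (h_0, h_2) = 1

Solving yields:
  h_0 = 380/289
  h_2 = 480/289

Starting state is 0, so the expected hitting time is h_0 = 380/289.

Answer: 380/289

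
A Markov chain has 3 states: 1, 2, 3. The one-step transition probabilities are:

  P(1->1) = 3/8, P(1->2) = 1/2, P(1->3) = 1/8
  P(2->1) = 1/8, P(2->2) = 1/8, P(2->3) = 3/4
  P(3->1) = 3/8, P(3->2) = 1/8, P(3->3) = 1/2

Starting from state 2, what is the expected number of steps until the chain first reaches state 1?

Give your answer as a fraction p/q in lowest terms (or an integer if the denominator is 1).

Let h_i = expected steps to first reach 1 from state i.
Boundary: h_1 = 0.
First-step equations for the other states:
  h_2 = 1 + 1/8*h_1 + 1/8*h_2 + 3/4*h_3
  h_3 = 1 + 3/8*h_1 + 1/8*h_2 + 1/2*h_3

Substituting h_1 = 0 and rearranging gives the linear system (I - Q) h = 1:
  [7/8, -3/4] . (h_2, h_3) = 1
  [-1/8, 1/2] . (h_2, h_3) = 1

Solving yields:
  h_2 = 40/11
  h_3 = 32/11

Starting state is 2, so the expected hitting time is h_2 = 40/11.

Answer: 40/11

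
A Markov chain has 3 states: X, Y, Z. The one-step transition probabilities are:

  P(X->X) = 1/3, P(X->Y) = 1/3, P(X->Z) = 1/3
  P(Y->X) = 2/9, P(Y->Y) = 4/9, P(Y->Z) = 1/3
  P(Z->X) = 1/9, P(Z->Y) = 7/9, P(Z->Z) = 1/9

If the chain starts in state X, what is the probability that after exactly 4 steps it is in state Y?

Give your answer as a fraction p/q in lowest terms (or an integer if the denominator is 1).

Answer: 1120/2187

Derivation:
Computing P^4 by repeated multiplication:
P^1 =
  X: [1/3, 1/3, 1/3]
  Y: [2/9, 4/9, 1/3]
  Z: [1/9, 7/9, 1/9]
P^2 =
  X: [2/9, 14/27, 7/27]
  Y: [17/81, 43/81, 7/27]
  Z: [2/9, 38/81, 25/81]
P^3 =
  X: [53/243, 41/81, 67/243]
  Y: [158/729, 370/729, 67/243]
  Z: [155/729, 127/243, 193/729]
P^4 =
  X: [472/2187, 1120/2187, 595/2187]
  Y: [1415/6561, 3361/6561, 595/2187]
  Z: [1420/6561, 3340/6561, 1801/6561]

(P^4)[X -> Y] = 1120/2187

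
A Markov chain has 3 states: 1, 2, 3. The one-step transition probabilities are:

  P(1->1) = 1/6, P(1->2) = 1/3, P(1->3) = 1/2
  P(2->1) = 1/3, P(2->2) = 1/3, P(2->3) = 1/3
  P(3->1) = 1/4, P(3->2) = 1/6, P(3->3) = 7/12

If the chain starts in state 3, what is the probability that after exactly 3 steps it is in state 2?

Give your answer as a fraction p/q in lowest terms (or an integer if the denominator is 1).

Answer: 71/288

Derivation:
Computing P^3 by repeated multiplication:
P^1 =
  1: [1/6, 1/3, 1/2]
  2: [1/3, 1/3, 1/3]
  3: [1/4, 1/6, 7/12]
P^2 =
  1: [19/72, 1/4, 35/72]
  2: [1/4, 5/18, 17/36]
  3: [35/144, 17/72, 25/48]
P^3 =
  1: [215/864, 109/432, 431/864]
  2: [109/432, 55/216, 71/144]
  3: [431/1728, 71/288, 871/1728]

(P^3)[3 -> 2] = 71/288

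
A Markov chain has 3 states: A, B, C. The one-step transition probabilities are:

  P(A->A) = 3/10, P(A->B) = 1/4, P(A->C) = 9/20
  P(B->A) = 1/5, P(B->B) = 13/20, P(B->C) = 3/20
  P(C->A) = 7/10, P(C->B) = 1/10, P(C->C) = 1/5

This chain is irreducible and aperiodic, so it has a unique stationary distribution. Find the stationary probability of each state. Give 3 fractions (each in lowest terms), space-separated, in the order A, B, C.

The stationary distribution satisfies pi = pi * P, i.e.:
  pi_A = 3/10*pi_A + 1/5*pi_B + 7/10*pi_C
  pi_B = 1/4*pi_A + 13/20*pi_B + 1/10*pi_C
  pi_C = 9/20*pi_A + 3/20*pi_B + 1/5*pi_C
with normalization: pi_A + pi_B + pi_C = 1.

Using the first 2 balance equations plus normalization, the linear system A*pi = b is:
  [-7/10, 1/5, 7/10] . pi = 0
  [1/4, -7/20, 1/10] . pi = 0
  [1, 1, 1] . pi = 1

Solving yields:
  pi_A = 53/141
  pi_B = 49/141
  pi_C = 13/47

Verification (pi * P):
  53/141*3/10 + 49/141*1/5 + 13/47*7/10 = 53/141 = pi_A  (ok)
  53/141*1/4 + 49/141*13/20 + 13/47*1/10 = 49/141 = pi_B  (ok)
  53/141*9/20 + 49/141*3/20 + 13/47*1/5 = 13/47 = pi_C  (ok)

Answer: 53/141 49/141 13/47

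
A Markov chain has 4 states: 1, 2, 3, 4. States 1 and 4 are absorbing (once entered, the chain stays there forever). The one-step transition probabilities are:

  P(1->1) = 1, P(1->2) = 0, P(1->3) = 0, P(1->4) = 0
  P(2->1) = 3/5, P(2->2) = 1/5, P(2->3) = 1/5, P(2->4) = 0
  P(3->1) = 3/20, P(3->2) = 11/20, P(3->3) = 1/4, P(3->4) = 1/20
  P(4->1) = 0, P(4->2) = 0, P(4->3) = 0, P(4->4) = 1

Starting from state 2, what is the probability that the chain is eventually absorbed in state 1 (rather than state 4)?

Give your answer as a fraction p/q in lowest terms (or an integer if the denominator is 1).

Let a_i = P(absorbed in 1 | start in state i).
Boundary conditions: a_1 = 1, a_4 = 0.
For each transient state i, a_i = sum_j P(i->j) * a_j:
  a_2 = 3/5*a_1 + 1/5*a_2 + 1/5*a_3 + 0*a_4
  a_3 = 3/20*a_1 + 11/20*a_2 + 1/4*a_3 + 1/20*a_4

Substituting a_1 = 1 and a_4 = 0, rearrange to (I - Q) a = r where r[i] = P(i -> 1):
  [4/5, -1/5] . (a_2, a_3) = 3/5
  [-11/20, 3/4] . (a_2, a_3) = 3/20

Solving yields:
  a_2 = 48/49
  a_3 = 45/49

Starting state is 2, so the absorption probability is a_2 = 48/49.

Answer: 48/49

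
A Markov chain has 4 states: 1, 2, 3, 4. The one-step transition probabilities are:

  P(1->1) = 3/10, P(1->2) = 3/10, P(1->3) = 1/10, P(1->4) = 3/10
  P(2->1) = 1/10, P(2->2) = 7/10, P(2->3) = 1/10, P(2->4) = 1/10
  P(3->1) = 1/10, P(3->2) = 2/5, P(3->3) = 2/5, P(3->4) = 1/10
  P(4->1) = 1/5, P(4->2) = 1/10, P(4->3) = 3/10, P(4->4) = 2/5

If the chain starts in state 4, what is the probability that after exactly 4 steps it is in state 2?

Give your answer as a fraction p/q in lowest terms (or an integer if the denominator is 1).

Computing P^4 by repeated multiplication:
P^1 =
  1: [3/10, 3/10, 1/10, 3/10]
  2: [1/10, 7/10, 1/10, 1/10]
  3: [1/10, 2/5, 2/5, 1/10]
  4: [1/5, 1/10, 3/10, 2/5]
P^2 =
  1: [19/100, 37/100, 19/100, 1/4]
  2: [13/100, 57/100, 3/20, 3/20]
  3: [13/100, 12/25, 6/25, 3/20]
  4: [9/50, 29/100, 27/100, 13/50]
P^3 =
  1: [163/1000, 417/1000, 207/1000, 213/1000]
  2: [141/1000, 513/1000, 7/40, 171/1000]
  3: [141/1000, 243/500, 101/500, 171/1000]
  4: [81/500, 391/1000, 233/1000, 107/500]
P^4 =
  1: [1539/10000, 4449/10000, 2047/10000, 393/2000]
  2: [1453/10000, 977/2000, 1867/10000, 359/2000]
  3: [1453/10000, 1201/2500, 487/2500, 359/2000]
  4: [769/5000, 4369/10000, 2127/10000, 983/5000]

(P^4)[4 -> 2] = 4369/10000

Answer: 4369/10000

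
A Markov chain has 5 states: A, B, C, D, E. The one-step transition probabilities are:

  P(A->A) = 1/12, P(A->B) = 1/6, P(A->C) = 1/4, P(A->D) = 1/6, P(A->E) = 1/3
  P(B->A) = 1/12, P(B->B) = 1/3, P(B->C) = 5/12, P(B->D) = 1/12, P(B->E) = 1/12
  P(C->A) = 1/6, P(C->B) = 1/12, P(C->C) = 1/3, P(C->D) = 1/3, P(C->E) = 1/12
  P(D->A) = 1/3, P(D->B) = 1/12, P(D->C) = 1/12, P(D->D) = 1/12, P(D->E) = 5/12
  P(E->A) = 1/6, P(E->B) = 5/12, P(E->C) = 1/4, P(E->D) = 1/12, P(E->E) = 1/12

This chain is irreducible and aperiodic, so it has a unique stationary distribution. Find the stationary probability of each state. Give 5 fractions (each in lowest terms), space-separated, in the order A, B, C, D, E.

Answer: 1975/12083 2528/12083 3388/12083 4037/24166 4347/24166

Derivation:
The stationary distribution satisfies pi = pi * P, i.e.:
  pi_A = 1/12*pi_A + 1/12*pi_B + 1/6*pi_C + 1/3*pi_D + 1/6*pi_E
  pi_B = 1/6*pi_A + 1/3*pi_B + 1/12*pi_C + 1/12*pi_D + 5/12*pi_E
  pi_C = 1/4*pi_A + 5/12*pi_B + 1/3*pi_C + 1/12*pi_D + 1/4*pi_E
  pi_D = 1/6*pi_A + 1/12*pi_B + 1/3*pi_C + 1/12*pi_D + 1/12*pi_E
  pi_E = 1/3*pi_A + 1/12*pi_B + 1/12*pi_C + 5/12*pi_D + 1/12*pi_E
with normalization: pi_A + pi_B + pi_C + pi_D + pi_E = 1.

Using the first 4 balance equations plus normalization, the linear system A*pi = b is:
  [-11/12, 1/12, 1/6, 1/3, 1/6] . pi = 0
  [1/6, -2/3, 1/12, 1/12, 5/12] . pi = 0
  [1/4, 5/12, -2/3, 1/12, 1/4] . pi = 0
  [1/6, 1/12, 1/3, -11/12, 1/12] . pi = 0
  [1, 1, 1, 1, 1] . pi = 1

Solving yields:
  pi_A = 1975/12083
  pi_B = 2528/12083
  pi_C = 3388/12083
  pi_D = 4037/24166
  pi_E = 4347/24166

Verification (pi * P):
  1975/12083*1/12 + 2528/12083*1/12 + 3388/12083*1/6 + 4037/24166*1/3 + 4347/24166*1/6 = 1975/12083 = pi_A  (ok)
  1975/12083*1/6 + 2528/12083*1/3 + 3388/12083*1/12 + 4037/24166*1/12 + 4347/24166*5/12 = 2528/12083 = pi_B  (ok)
  1975/12083*1/4 + 2528/12083*5/12 + 3388/12083*1/3 + 4037/24166*1/12 + 4347/24166*1/4 = 3388/12083 = pi_C  (ok)
  1975/12083*1/6 + 2528/12083*1/12 + 3388/12083*1/3 + 4037/24166*1/12 + 4347/24166*1/12 = 4037/24166 = pi_D  (ok)
  1975/12083*1/3 + 2528/12083*1/12 + 3388/12083*1/12 + 4037/24166*5/12 + 4347/24166*1/12 = 4347/24166 = pi_E  (ok)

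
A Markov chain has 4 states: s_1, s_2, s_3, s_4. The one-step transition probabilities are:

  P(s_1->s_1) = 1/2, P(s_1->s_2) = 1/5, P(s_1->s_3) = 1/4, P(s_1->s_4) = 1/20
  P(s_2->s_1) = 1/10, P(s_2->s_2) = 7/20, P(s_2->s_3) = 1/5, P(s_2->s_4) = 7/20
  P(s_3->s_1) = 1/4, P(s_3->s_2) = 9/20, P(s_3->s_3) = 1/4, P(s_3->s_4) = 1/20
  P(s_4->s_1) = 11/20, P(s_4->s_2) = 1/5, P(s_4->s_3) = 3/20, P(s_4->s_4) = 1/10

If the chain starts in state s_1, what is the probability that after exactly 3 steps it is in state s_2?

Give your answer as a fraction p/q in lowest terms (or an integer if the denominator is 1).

Answer: 2421/8000

Derivation:
Computing P^3 by repeated multiplication:
P^1 =
  s_1: [1/2, 1/5, 1/4, 1/20]
  s_2: [1/10, 7/20, 1/5, 7/20]
  s_3: [1/4, 9/20, 1/4, 1/20]
  s_4: [11/20, 1/5, 3/20, 1/10]
P^2 =
  s_1: [9/25, 117/400, 47/200, 9/80]
  s_2: [131/400, 121/400, 79/400, 69/400]
  s_3: [13/50, 33/100, 89/400, 3/16]
  s_4: [31/80, 107/400, 23/100, 23/200]
P^3 =
  s_1: [2639/8000, 2421/8000, 1793/8000, 1147/8000]
  s_2: [1353/4000, 1179/4000, 1741/8000, 239/1600]
  s_3: [1287/4000, 2441/8000, 859/4000, 1267/8000]
  s_4: [273/800, 2381/8000, 1801/8000, 17/125]

(P^3)[s_1 -> s_2] = 2421/8000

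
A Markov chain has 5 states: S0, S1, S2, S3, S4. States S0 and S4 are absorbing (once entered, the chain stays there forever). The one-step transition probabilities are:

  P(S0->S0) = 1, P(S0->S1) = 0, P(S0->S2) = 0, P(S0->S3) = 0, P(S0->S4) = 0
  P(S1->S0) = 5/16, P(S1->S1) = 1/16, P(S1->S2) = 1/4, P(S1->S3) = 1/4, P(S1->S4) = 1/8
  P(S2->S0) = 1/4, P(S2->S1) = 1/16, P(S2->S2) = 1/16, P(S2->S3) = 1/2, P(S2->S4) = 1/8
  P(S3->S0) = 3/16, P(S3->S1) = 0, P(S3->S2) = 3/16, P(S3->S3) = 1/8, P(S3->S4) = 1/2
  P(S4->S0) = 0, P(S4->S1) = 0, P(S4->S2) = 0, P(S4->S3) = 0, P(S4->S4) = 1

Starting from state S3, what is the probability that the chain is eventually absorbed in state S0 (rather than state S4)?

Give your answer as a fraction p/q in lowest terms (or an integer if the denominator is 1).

Answer: 429/1361

Derivation:
Let a_i = P(absorbed in S0 | start in state i).
Boundary conditions: a_S0 = 1, a_S4 = 0.
For each transient state i, a_i = sum_j P(i->j) * a_j:
  a_S1 = 5/16*a_S0 + 1/16*a_S1 + 1/4*a_S2 + 1/4*a_S3 + 1/8*a_S4
  a_S2 = 1/4*a_S0 + 1/16*a_S1 + 1/16*a_S2 + 1/2*a_S3 + 1/8*a_S4
  a_S3 = 3/16*a_S0 + 0*a_S1 + 3/16*a_S2 + 1/8*a_S3 + 1/2*a_S4

Substituting a_S0 = 1 and a_S4 = 0, rearrange to (I - Q) a = r where r[i] = P(i -> S0):
  [15/16, -1/4, -1/4] . (a_S1, a_S2, a_S3) = 5/16
  [-1/16, 15/16, -1/2] . (a_S1, a_S2, a_S3) = 1/4
  [0, -3/16, 7/8] . (a_S1, a_S2, a_S3) = 3/16

Solving yields:
  a_S1 = 739/1361
  a_S2 = 641/1361
  a_S3 = 429/1361

Starting state is S3, so the absorption probability is a_S3 = 429/1361.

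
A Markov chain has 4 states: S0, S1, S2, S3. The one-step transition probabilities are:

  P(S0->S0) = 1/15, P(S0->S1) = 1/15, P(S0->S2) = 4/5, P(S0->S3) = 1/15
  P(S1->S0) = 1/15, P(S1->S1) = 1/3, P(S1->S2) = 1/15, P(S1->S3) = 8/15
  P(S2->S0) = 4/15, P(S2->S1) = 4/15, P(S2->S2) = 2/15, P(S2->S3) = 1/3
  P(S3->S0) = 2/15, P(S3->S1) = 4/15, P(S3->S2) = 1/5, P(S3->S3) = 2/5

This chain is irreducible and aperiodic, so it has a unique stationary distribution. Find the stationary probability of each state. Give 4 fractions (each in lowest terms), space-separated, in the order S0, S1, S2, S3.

The stationary distribution satisfies pi = pi * P, i.e.:
  pi_S0 = 1/15*pi_S0 + 1/15*pi_S1 + 4/15*pi_S2 + 2/15*pi_S3
  pi_S1 = 1/15*pi_S0 + 1/3*pi_S1 + 4/15*pi_S2 + 4/15*pi_S3
  pi_S2 = 4/5*pi_S0 + 1/15*pi_S1 + 2/15*pi_S2 + 1/5*pi_S3
  pi_S3 = 1/15*pi_S0 + 8/15*pi_S1 + 1/3*pi_S2 + 2/5*pi_S3
with normalization: pi_S0 + pi_S1 + pi_S2 + pi_S3 = 1.

Using the first 3 balance equations plus normalization, the linear system A*pi = b is:
  [-14/15, 1/15, 4/15, 2/15] . pi = 0
  [1/15, -2/3, 4/15, 4/15] . pi = 0
  [4/5, 1/15, -13/15, 1/5] . pi = 0
  [1, 1, 1, 1] . pi = 1

Solving yields:
  pi_S0 = 113/818
  pi_S1 = 419/1636
  pi_S2 = 763/3272
  pi_S3 = 1219/3272

Verification (pi * P):
  113/818*1/15 + 419/1636*1/15 + 763/3272*4/15 + 1219/3272*2/15 = 113/818 = pi_S0  (ok)
  113/818*1/15 + 419/1636*1/3 + 763/3272*4/15 + 1219/3272*4/15 = 419/1636 = pi_S1  (ok)
  113/818*4/5 + 419/1636*1/15 + 763/3272*2/15 + 1219/3272*1/5 = 763/3272 = pi_S2  (ok)
  113/818*1/15 + 419/1636*8/15 + 763/3272*1/3 + 1219/3272*2/5 = 1219/3272 = pi_S3  (ok)

Answer: 113/818 419/1636 763/3272 1219/3272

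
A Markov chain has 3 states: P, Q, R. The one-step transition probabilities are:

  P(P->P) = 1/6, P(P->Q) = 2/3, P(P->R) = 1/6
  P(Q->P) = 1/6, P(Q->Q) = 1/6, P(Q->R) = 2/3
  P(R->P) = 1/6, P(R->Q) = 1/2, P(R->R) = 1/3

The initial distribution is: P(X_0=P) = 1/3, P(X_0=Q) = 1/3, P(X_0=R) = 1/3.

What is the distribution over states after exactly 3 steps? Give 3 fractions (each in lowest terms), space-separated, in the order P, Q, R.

Propagating the distribution step by step (d_{t+1} = d_t * P):
d_0 = (P=1/3, Q=1/3, R=1/3)
  d_1[P] = 1/3*1/6 + 1/3*1/6 + 1/3*1/6 = 1/6
  d_1[Q] = 1/3*2/3 + 1/3*1/6 + 1/3*1/2 = 4/9
  d_1[R] = 1/3*1/6 + 1/3*2/3 + 1/3*1/3 = 7/18
d_1 = (P=1/6, Q=4/9, R=7/18)
  d_2[P] = 1/6*1/6 + 4/9*1/6 + 7/18*1/6 = 1/6
  d_2[Q] = 1/6*2/3 + 4/9*1/6 + 7/18*1/2 = 41/108
  d_2[R] = 1/6*1/6 + 4/9*2/3 + 7/18*1/3 = 49/108
d_2 = (P=1/6, Q=41/108, R=49/108)
  d_3[P] = 1/6*1/6 + 41/108*1/6 + 49/108*1/6 = 1/6
  d_3[Q] = 1/6*2/3 + 41/108*1/6 + 49/108*1/2 = 65/162
  d_3[R] = 1/6*1/6 + 41/108*2/3 + 49/108*1/3 = 35/81
d_3 = (P=1/6, Q=65/162, R=35/81)

Answer: 1/6 65/162 35/81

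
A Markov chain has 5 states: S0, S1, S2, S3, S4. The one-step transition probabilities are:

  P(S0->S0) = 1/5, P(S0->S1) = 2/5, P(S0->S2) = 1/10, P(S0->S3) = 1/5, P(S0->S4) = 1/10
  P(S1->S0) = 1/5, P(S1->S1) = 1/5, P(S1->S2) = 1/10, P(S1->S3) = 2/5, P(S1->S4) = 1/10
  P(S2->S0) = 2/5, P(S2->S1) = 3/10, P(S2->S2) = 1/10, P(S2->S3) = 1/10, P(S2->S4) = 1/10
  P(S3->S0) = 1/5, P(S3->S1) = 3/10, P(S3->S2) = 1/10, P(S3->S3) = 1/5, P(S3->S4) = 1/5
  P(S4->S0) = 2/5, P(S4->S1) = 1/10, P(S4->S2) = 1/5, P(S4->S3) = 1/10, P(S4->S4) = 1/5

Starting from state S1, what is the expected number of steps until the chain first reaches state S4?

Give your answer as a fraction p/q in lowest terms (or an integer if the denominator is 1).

Let h_i = expected steps to first reach S4 from state i.
Boundary: h_S4 = 0.
First-step equations for the other states:
  h_S0 = 1 + 1/5*h_S0 + 2/5*h_S1 + 1/10*h_S2 + 1/5*h_S3 + 1/10*h_S4
  h_S1 = 1 + 1/5*h_S0 + 1/5*h_S1 + 1/10*h_S2 + 2/5*h_S3 + 1/10*h_S4
  h_S2 = 1 + 2/5*h_S0 + 3/10*h_S1 + 1/10*h_S2 + 1/10*h_S3 + 1/10*h_S4
  h_S3 = 1 + 1/5*h_S0 + 3/10*h_S1 + 1/10*h_S2 + 1/5*h_S3 + 1/5*h_S4

Substituting h_S4 = 0 and rearranging gives the linear system (I - Q) h = 1:
  [4/5, -2/5, -1/10, -1/5] . (h_S0, h_S1, h_S2, h_S3) = 1
  [-1/5, 4/5, -1/10, -2/5] . (h_S0, h_S1, h_S2, h_S3) = 1
  [-2/5, -3/10, 9/10, -1/10] . (h_S0, h_S1, h_S2, h_S3) = 1
  [-1/5, -3/10, -1/10, 4/5] . (h_S0, h_S1, h_S2, h_S3) = 1

Solving yields:
  h_S0 = 6100/763
  h_S1 = 6000/763
  h_S2 = 6170/763
  h_S3 = 5500/763

Starting state is S1, so the expected hitting time is h_S1 = 6000/763.

Answer: 6000/763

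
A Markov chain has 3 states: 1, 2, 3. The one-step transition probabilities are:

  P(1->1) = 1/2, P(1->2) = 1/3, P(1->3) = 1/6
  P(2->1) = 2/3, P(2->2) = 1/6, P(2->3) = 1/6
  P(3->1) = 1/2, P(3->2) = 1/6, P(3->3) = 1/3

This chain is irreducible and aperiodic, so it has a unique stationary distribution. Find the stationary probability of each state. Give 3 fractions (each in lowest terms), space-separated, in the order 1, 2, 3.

Answer: 19/35 9/35 1/5

Derivation:
The stationary distribution satisfies pi = pi * P, i.e.:
  pi_1 = 1/2*pi_1 + 2/3*pi_2 + 1/2*pi_3
  pi_2 = 1/3*pi_1 + 1/6*pi_2 + 1/6*pi_3
  pi_3 = 1/6*pi_1 + 1/6*pi_2 + 1/3*pi_3
with normalization: pi_1 + pi_2 + pi_3 = 1.

Using the first 2 balance equations plus normalization, the linear system A*pi = b is:
  [-1/2, 2/3, 1/2] . pi = 0
  [1/3, -5/6, 1/6] . pi = 0
  [1, 1, 1] . pi = 1

Solving yields:
  pi_1 = 19/35
  pi_2 = 9/35
  pi_3 = 1/5

Verification (pi * P):
  19/35*1/2 + 9/35*2/3 + 1/5*1/2 = 19/35 = pi_1  (ok)
  19/35*1/3 + 9/35*1/6 + 1/5*1/6 = 9/35 = pi_2  (ok)
  19/35*1/6 + 9/35*1/6 + 1/5*1/3 = 1/5 = pi_3  (ok)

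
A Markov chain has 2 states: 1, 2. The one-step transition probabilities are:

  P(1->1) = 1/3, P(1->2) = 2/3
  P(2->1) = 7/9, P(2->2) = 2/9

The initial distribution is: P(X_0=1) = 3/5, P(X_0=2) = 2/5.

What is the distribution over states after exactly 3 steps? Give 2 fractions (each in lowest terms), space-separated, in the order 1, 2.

Answer: 1943/3645 1702/3645

Derivation:
Propagating the distribution step by step (d_{t+1} = d_t * P):
d_0 = (1=3/5, 2=2/5)
  d_1[1] = 3/5*1/3 + 2/5*7/9 = 23/45
  d_1[2] = 3/5*2/3 + 2/5*2/9 = 22/45
d_1 = (1=23/45, 2=22/45)
  d_2[1] = 23/45*1/3 + 22/45*7/9 = 223/405
  d_2[2] = 23/45*2/3 + 22/45*2/9 = 182/405
d_2 = (1=223/405, 2=182/405)
  d_3[1] = 223/405*1/3 + 182/405*7/9 = 1943/3645
  d_3[2] = 223/405*2/3 + 182/405*2/9 = 1702/3645
d_3 = (1=1943/3645, 2=1702/3645)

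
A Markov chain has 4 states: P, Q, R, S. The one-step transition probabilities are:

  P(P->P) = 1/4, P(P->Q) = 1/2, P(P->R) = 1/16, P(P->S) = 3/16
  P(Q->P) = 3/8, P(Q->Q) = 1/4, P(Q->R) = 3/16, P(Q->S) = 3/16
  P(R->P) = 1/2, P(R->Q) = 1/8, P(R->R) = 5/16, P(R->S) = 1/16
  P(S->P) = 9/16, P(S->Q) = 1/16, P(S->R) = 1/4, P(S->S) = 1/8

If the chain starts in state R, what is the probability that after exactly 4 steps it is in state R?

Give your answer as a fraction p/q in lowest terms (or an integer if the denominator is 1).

Answer: 11249/65536

Derivation:
Computing P^4 by repeated multiplication:
P^1 =
  P: [1/4, 1/2, 1/16, 3/16]
  Q: [3/8, 1/4, 3/16, 3/16]
  R: [1/2, 1/8, 5/16, 1/16]
  S: [9/16, 1/16, 1/4, 1/8]
P^2 =
  P: [99/256, 69/256, 45/256, 43/256]
  Q: [99/256, 73/256, 45/256, 39/256]
  R: [93/256, 83/256, 43/256, 37/256]
  S: [23/64, 43/128, 5/32, 19/128]
P^3 =
  P: [1557/4096, 1201/4096, 703/4096, 635/4096]
  Q: [1545/4096, 1213/4096, 699/4096, 639/4096]
  R: [1547/4096, 1199/4096, 705/4096, 645/4096]
  S: [773/2048, 599/2048, 351/2048, 325/2048]
P^4 =
  P: [24773/65536, 19301/65536, 11215/65536, 10247/65536]
  Q: [24801/65536, 19249/65536, 11235/65536, 10251/65536]
  R: [24827/65536, 19227/65536, 11249/65536, 10233/65536]
  S: [12419/32768, 9607/32768, 5625/32768, 5117/32768]

(P^4)[R -> R] = 11249/65536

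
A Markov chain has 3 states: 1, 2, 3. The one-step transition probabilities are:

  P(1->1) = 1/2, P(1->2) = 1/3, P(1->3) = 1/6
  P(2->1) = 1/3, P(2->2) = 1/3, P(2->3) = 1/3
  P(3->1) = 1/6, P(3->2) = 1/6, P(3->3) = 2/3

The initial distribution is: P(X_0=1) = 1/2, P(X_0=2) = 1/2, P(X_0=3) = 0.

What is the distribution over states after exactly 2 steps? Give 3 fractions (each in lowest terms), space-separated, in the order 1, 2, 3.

Answer: 13/36 7/24 25/72

Derivation:
Propagating the distribution step by step (d_{t+1} = d_t * P):
d_0 = (1=1/2, 2=1/2, 3=0)
  d_1[1] = 1/2*1/2 + 1/2*1/3 + 0*1/6 = 5/12
  d_1[2] = 1/2*1/3 + 1/2*1/3 + 0*1/6 = 1/3
  d_1[3] = 1/2*1/6 + 1/2*1/3 + 0*2/3 = 1/4
d_1 = (1=5/12, 2=1/3, 3=1/4)
  d_2[1] = 5/12*1/2 + 1/3*1/3 + 1/4*1/6 = 13/36
  d_2[2] = 5/12*1/3 + 1/3*1/3 + 1/4*1/6 = 7/24
  d_2[3] = 5/12*1/6 + 1/3*1/3 + 1/4*2/3 = 25/72
d_2 = (1=13/36, 2=7/24, 3=25/72)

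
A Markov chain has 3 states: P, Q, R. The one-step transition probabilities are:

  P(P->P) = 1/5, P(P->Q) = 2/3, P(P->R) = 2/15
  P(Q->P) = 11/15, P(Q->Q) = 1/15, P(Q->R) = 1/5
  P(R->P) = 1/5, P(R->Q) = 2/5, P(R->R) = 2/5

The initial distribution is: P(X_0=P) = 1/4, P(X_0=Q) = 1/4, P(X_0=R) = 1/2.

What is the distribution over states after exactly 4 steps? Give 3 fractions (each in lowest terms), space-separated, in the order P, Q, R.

Answer: 20587/50625 15209/40500 44107/202500

Derivation:
Propagating the distribution step by step (d_{t+1} = d_t * P):
d_0 = (P=1/4, Q=1/4, R=1/2)
  d_1[P] = 1/4*1/5 + 1/4*11/15 + 1/2*1/5 = 1/3
  d_1[Q] = 1/4*2/3 + 1/4*1/15 + 1/2*2/5 = 23/60
  d_1[R] = 1/4*2/15 + 1/4*1/5 + 1/2*2/5 = 17/60
d_1 = (P=1/3, Q=23/60, R=17/60)
  d_2[P] = 1/3*1/5 + 23/60*11/15 + 17/60*1/5 = 91/225
  d_2[Q] = 1/3*2/3 + 23/60*1/15 + 17/60*2/5 = 13/36
  d_2[R] = 1/3*2/15 + 23/60*1/5 + 17/60*2/5 = 211/900
d_2 = (P=91/225, Q=13/36, R=211/900)
  d_3[P] = 91/225*1/5 + 13/36*11/15 + 211/900*1/5 = 53/135
  d_3[Q] = 91/225*2/3 + 13/36*1/15 + 211/900*2/5 = 5231/13500
  d_3[R] = 91/225*2/15 + 13/36*1/5 + 211/900*2/5 = 2969/13500
d_3 = (P=53/135, Q=5231/13500, R=2969/13500)
  d_4[P] = 53/135*1/5 + 5231/13500*11/15 + 2969/13500*1/5 = 20587/50625
  d_4[Q] = 53/135*2/3 + 5231/13500*1/15 + 2969/13500*2/5 = 15209/40500
  d_4[R] = 53/135*2/15 + 5231/13500*1/5 + 2969/13500*2/5 = 44107/202500
d_4 = (P=20587/50625, Q=15209/40500, R=44107/202500)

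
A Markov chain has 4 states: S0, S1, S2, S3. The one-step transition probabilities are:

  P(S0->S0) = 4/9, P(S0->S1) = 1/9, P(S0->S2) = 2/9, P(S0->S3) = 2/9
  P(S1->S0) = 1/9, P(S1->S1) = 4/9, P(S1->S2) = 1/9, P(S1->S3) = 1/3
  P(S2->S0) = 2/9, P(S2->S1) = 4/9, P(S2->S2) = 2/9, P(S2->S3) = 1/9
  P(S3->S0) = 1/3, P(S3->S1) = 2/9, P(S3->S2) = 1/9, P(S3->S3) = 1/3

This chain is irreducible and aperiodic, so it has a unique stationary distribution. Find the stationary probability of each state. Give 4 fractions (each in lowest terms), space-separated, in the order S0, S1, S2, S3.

The stationary distribution satisfies pi = pi * P, i.e.:
  pi_S0 = 4/9*pi_S0 + 1/9*pi_S1 + 2/9*pi_S2 + 1/3*pi_S3
  pi_S1 = 1/9*pi_S0 + 4/9*pi_S1 + 4/9*pi_S2 + 2/9*pi_S3
  pi_S2 = 2/9*pi_S0 + 1/9*pi_S1 + 2/9*pi_S2 + 1/9*pi_S3
  pi_S3 = 2/9*pi_S0 + 1/3*pi_S1 + 1/9*pi_S2 + 1/3*pi_S3
with normalization: pi_S0 + pi_S1 + pi_S2 + pi_S3 = 1.

Using the first 3 balance equations plus normalization, the linear system A*pi = b is:
  [-5/9, 1/9, 2/9, 1/3] . pi = 0
  [1/9, -5/9, 4/9, 2/9] . pi = 0
  [2/9, 1/9, -7/9, 1/9] . pi = 0
  [1, 1, 1, 1] . pi = 1

Solving yields:
  pi_S0 = 125/443
  pi_S1 = 129/443
  pi_S2 = 71/443
  pi_S3 = 118/443

Verification (pi * P):
  125/443*4/9 + 129/443*1/9 + 71/443*2/9 + 118/443*1/3 = 125/443 = pi_S0  (ok)
  125/443*1/9 + 129/443*4/9 + 71/443*4/9 + 118/443*2/9 = 129/443 = pi_S1  (ok)
  125/443*2/9 + 129/443*1/9 + 71/443*2/9 + 118/443*1/9 = 71/443 = pi_S2  (ok)
  125/443*2/9 + 129/443*1/3 + 71/443*1/9 + 118/443*1/3 = 118/443 = pi_S3  (ok)

Answer: 125/443 129/443 71/443 118/443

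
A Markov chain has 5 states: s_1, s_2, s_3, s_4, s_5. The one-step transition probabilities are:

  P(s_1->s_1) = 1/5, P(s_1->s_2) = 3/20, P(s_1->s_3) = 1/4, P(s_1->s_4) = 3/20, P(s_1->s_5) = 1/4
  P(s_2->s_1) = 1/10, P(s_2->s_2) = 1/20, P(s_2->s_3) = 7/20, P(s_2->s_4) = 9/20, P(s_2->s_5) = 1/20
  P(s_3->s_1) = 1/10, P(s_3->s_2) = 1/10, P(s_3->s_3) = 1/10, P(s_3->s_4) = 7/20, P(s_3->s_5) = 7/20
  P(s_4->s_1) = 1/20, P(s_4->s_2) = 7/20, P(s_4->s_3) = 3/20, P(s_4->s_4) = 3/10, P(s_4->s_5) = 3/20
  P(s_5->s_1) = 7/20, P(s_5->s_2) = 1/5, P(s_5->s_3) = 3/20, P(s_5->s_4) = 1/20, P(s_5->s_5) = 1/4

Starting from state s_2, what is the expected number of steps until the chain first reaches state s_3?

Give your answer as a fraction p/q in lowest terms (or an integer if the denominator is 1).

Answer: 21280/5277

Derivation:
Let h_i = expected steps to first reach s_3 from state i.
Boundary: h_s_3 = 0.
First-step equations for the other states:
  h_s_1 = 1 + 1/5*h_s_1 + 3/20*h_s_2 + 1/4*h_s_3 + 3/20*h_s_4 + 1/4*h_s_5
  h_s_2 = 1 + 1/10*h_s_1 + 1/20*h_s_2 + 7/20*h_s_3 + 9/20*h_s_4 + 1/20*h_s_5
  h_s_4 = 1 + 1/20*h_s_1 + 7/20*h_s_2 + 3/20*h_s_3 + 3/10*h_s_4 + 3/20*h_s_5
  h_s_5 = 1 + 7/20*h_s_1 + 1/5*h_s_2 + 3/20*h_s_3 + 1/20*h_s_4 + 1/4*h_s_5

Substituting h_s_3 = 0 and rearranging gives the linear system (I - Q) h = 1:
  [4/5, -3/20, -3/20, -1/4] . (h_s_1, h_s_2, h_s_4, h_s_5) = 1
  [-1/10, 19/20, -9/20, -1/20] . (h_s_1, h_s_2, h_s_4, h_s_5) = 1
  [-1/20, -7/20, 7/10, -3/20] . (h_s_1, h_s_2, h_s_4, h_s_5) = 1
  [-7/20, -1/5, -1/20, 3/4] . (h_s_1, h_s_2, h_s_4, h_s_5) = 1

Solving yields:
  h_s_1 = 23200/5277
  h_s_2 = 21280/5277
  h_s_4 = 25240/5277
  h_s_5 = 25220/5277

Starting state is s_2, so the expected hitting time is h_s_2 = 21280/5277.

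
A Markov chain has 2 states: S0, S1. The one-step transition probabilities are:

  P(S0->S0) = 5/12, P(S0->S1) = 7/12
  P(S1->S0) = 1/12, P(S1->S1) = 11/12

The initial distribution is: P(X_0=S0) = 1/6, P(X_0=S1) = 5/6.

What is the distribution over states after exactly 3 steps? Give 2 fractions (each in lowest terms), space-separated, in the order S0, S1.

Answer: 41/324 283/324

Derivation:
Propagating the distribution step by step (d_{t+1} = d_t * P):
d_0 = (S0=1/6, S1=5/6)
  d_1[S0] = 1/6*5/12 + 5/6*1/12 = 5/36
  d_1[S1] = 1/6*7/12 + 5/6*11/12 = 31/36
d_1 = (S0=5/36, S1=31/36)
  d_2[S0] = 5/36*5/12 + 31/36*1/12 = 7/54
  d_2[S1] = 5/36*7/12 + 31/36*11/12 = 47/54
d_2 = (S0=7/54, S1=47/54)
  d_3[S0] = 7/54*5/12 + 47/54*1/12 = 41/324
  d_3[S1] = 7/54*7/12 + 47/54*11/12 = 283/324
d_3 = (S0=41/324, S1=283/324)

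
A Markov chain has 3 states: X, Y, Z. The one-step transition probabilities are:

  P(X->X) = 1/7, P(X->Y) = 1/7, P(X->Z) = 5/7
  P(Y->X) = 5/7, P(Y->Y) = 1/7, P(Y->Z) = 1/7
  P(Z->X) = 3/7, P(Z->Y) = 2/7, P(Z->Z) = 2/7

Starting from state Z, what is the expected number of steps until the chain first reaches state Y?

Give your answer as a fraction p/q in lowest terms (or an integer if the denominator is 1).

Answer: 21/5

Derivation:
Let h_i = expected steps to first reach Y from state i.
Boundary: h_Y = 0.
First-step equations for the other states:
  h_X = 1 + 1/7*h_X + 1/7*h_Y + 5/7*h_Z
  h_Z = 1 + 3/7*h_X + 2/7*h_Y + 2/7*h_Z

Substituting h_Y = 0 and rearranging gives the linear system (I - Q) h = 1:
  [6/7, -5/7] . (h_X, h_Z) = 1
  [-3/7, 5/7] . (h_X, h_Z) = 1

Solving yields:
  h_X = 14/3
  h_Z = 21/5

Starting state is Z, so the expected hitting time is h_Z = 21/5.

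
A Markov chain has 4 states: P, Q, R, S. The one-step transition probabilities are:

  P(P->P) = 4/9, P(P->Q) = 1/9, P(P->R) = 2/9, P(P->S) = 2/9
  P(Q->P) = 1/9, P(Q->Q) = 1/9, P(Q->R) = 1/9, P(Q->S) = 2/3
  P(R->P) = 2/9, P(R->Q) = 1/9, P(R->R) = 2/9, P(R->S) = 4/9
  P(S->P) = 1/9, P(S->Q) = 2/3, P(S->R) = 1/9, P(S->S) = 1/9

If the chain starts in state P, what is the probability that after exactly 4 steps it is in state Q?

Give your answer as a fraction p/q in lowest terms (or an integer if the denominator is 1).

Computing P^4 by repeated multiplication:
P^1 =
  P: [4/9, 1/9, 2/9, 2/9]
  Q: [1/9, 1/9, 1/9, 2/3]
  R: [2/9, 1/9, 2/9, 4/9]
  S: [1/9, 2/3, 1/9, 1/9]
P^2 =
  P: [23/81, 19/81, 5/27, 8/27]
  Q: [13/81, 13/27, 11/81, 2/9]
  R: [17/81, 29/81, 13/81, 22/81]
  S: [13/81, 14/81, 11/81, 43/81]
P^3 =
  P: [55/243, 67/243, 119/729, 244/729]
  Q: [131/729, 19/81, 35/243, 322/729]
  R: [145/729, 191/729, 37/243, 94/243]
  S: [131/729, 296/729, 35/243, 197/729]
P^4 =
  P: [1343/6561, 1949/6561, 1013/6561, 752/2187]
  Q: [409/2187, 2339/6561, 965/6561, 2030/6561]
  R: [425/2187, 713/2187, 985/6561, 2162/6561]
  S: [409/2187, 1714/6561, 965/6561, 295/729]

(P^4)[P -> Q] = 1949/6561

Answer: 1949/6561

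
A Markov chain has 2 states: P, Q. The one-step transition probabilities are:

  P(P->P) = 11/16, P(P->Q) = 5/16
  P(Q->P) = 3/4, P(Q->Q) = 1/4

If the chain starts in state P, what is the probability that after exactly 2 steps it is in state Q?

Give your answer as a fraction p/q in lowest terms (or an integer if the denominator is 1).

Answer: 75/256

Derivation:
Computing P^2 by repeated multiplication:
P^1 =
  P: [11/16, 5/16]
  Q: [3/4, 1/4]
P^2 =
  P: [181/256, 75/256]
  Q: [45/64, 19/64]

(P^2)[P -> Q] = 75/256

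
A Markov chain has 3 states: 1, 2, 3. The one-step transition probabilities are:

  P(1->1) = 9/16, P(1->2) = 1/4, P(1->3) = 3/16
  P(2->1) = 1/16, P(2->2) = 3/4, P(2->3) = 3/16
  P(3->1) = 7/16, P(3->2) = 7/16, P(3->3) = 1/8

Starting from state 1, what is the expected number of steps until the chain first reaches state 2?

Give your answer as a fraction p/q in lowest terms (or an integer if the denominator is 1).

Answer: 272/77

Derivation:
Let h_i = expected steps to first reach 2 from state i.
Boundary: h_2 = 0.
First-step equations for the other states:
  h_1 = 1 + 9/16*h_1 + 1/4*h_2 + 3/16*h_3
  h_3 = 1 + 7/16*h_1 + 7/16*h_2 + 1/8*h_3

Substituting h_2 = 0 and rearranging gives the linear system (I - Q) h = 1:
  [7/16, -3/16] . (h_1, h_3) = 1
  [-7/16, 7/8] . (h_1, h_3) = 1

Solving yields:
  h_1 = 272/77
  h_3 = 32/11

Starting state is 1, so the expected hitting time is h_1 = 272/77.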